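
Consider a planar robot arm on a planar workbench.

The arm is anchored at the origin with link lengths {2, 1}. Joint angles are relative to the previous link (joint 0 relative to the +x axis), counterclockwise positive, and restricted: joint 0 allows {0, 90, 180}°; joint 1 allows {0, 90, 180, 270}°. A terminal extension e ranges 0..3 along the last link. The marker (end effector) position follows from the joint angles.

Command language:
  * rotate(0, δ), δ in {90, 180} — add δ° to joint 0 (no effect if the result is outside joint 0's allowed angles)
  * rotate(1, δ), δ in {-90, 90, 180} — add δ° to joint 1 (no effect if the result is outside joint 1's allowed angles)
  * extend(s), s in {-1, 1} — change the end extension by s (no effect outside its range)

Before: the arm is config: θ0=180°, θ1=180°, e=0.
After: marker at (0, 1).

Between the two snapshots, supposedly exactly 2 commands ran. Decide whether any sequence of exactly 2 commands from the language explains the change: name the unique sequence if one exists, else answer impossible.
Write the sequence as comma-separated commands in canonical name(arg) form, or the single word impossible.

key: order matters: swapping rotate(0, 180) and rotate(0, 90) lands elsewhere
from: config: θ0=180°, θ1=180°, e=0
step 1 (rotate(0, 180)): config: θ0=0°, θ1=180°, e=0
step 2 (rotate(0, 90)): config: θ0=90°, θ1=180°, e=0
no other 2-command option fits: unique.

rotate(0, 180), rotate(0, 90)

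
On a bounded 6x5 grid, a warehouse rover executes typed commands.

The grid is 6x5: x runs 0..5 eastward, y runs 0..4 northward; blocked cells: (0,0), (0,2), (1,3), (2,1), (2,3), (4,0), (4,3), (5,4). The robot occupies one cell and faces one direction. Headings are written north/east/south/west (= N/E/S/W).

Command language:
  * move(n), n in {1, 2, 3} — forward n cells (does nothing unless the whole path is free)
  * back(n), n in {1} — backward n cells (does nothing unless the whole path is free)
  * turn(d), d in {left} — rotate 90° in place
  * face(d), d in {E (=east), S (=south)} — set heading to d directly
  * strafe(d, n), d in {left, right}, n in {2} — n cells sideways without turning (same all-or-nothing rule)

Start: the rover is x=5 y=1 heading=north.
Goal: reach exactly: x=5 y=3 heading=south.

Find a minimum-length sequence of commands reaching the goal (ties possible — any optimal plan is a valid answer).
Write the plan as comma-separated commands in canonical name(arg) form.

from: x=5 y=1 heading=north
[1] after move(2): x=5 y=3 heading=north
[2] after face(S): x=5 y=3 heading=south
no 1-step plan works, so 2 is optimal.

move(2), face(S)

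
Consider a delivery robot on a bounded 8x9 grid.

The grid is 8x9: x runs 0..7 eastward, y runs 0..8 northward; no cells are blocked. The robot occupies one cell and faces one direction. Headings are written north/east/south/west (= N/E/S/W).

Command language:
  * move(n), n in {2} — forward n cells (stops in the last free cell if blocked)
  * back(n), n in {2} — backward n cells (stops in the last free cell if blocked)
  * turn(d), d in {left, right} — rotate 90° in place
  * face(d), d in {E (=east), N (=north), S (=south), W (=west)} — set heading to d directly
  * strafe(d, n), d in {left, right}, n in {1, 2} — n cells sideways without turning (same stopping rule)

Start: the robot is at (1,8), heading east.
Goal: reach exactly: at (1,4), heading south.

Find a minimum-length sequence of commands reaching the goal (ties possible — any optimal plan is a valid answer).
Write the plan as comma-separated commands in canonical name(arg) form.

begin: at (1,8), heading east
1. turn(right) → at (1,8), heading south
2. move(2) → at (1,6), heading south
3. move(2) → at (1,4), heading south
no 2-step plan works, so 3 is optimal.

turn(right), move(2), move(2)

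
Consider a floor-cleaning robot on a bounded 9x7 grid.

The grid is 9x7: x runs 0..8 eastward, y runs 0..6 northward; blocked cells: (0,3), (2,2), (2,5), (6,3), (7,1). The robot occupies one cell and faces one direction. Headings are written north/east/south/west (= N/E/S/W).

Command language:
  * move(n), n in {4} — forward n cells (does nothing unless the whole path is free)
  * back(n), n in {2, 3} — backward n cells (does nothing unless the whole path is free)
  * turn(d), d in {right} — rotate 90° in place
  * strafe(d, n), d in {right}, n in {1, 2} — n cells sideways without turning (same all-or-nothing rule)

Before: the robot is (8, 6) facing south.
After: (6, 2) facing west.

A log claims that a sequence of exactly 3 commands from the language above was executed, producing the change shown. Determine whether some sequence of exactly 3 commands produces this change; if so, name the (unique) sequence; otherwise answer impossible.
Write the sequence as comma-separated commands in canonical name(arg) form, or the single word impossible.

move(4), strafe(right, 2), turn(right)

key: position moved to (6,2) AND the heading swung to W — translation plus rotation needed
initial: (8, 6) facing south
1. move(4) → (8, 2) facing south
2. strafe(right, 2) → (6, 2) facing south
3. turn(right) → (6, 2) facing west
no rival 3-sequence matches.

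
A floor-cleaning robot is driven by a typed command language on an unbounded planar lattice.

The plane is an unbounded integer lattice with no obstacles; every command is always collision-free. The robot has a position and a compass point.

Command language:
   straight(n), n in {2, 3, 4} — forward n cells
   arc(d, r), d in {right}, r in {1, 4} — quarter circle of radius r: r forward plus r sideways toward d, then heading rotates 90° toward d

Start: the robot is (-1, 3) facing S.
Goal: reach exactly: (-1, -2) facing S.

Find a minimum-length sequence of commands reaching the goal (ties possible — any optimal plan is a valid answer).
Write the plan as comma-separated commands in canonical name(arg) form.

t0: (-1, 3) facing S
[1] after straight(2): (-1, 1) facing S
[2] after straight(3): (-1, -2) facing S
no 1-step plan works, so 2 is optimal.

straight(2), straight(3)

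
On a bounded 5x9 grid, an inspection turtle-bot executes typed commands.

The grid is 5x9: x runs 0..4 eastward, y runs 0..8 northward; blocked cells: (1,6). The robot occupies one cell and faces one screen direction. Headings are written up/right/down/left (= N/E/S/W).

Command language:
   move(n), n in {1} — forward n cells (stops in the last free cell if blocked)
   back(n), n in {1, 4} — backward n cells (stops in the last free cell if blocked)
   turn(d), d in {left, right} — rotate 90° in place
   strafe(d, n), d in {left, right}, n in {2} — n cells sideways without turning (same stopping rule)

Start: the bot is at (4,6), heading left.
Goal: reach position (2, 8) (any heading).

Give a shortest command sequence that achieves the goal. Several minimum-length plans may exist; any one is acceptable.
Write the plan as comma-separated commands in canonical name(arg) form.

strafe(right, 2), turn(left), strafe(right, 2)

from: at (4,6), heading left
step 1 (strafe(right, 2)): at (4,8), heading left
step 2 (turn(left)): at (4,8), heading down
step 3 (strafe(right, 2)): at (2,8), heading down
shorter routes all fall short; 3 is best.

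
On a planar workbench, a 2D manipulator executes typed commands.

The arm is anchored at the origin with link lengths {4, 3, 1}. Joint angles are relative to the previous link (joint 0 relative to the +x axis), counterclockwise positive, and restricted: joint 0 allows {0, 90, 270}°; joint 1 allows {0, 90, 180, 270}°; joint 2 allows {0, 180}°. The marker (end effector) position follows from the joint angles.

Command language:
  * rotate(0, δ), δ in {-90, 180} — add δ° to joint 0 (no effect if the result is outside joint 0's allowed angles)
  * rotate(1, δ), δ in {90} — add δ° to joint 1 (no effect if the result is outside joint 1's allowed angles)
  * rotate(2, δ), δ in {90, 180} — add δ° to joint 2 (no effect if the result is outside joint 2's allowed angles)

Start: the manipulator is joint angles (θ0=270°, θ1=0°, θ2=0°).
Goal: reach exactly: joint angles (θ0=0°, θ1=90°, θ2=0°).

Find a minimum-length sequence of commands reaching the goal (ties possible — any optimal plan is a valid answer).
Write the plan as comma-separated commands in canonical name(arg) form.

begin: joint angles (θ0=270°, θ1=0°, θ2=0°)
1. rotate(0, 180) → joint angles (θ0=90°, θ1=0°, θ2=0°)
2. rotate(1, 90) → joint angles (θ0=90°, θ1=90°, θ2=0°)
3. rotate(0, -90) → joint angles (θ0=0°, θ1=90°, θ2=0°)
minimal: 3 command(s), checked below 3.

rotate(0, 180), rotate(1, 90), rotate(0, -90)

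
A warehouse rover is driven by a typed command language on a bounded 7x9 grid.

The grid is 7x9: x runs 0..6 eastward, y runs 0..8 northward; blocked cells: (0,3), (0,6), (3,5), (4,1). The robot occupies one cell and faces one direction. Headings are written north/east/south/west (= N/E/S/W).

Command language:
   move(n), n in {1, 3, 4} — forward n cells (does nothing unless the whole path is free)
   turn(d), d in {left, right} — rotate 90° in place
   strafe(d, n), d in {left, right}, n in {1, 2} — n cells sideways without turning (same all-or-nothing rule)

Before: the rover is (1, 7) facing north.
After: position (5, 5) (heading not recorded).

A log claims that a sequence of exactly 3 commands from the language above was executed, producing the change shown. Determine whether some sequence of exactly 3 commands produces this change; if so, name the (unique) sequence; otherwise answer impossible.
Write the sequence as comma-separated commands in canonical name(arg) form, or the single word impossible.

turn(right), move(4), strafe(right, 2)

key: order matters: swapping turn(right) and strafe(right, 2) lands elsewhere
initial: (1, 7) facing north
t=1 turn(right) ⇒ (1, 7) facing east
t=2 move(4) ⇒ (5, 7) facing east
t=3 strafe(right, 2) ⇒ (5, 5) facing east
all 729 alternatives checked — unique.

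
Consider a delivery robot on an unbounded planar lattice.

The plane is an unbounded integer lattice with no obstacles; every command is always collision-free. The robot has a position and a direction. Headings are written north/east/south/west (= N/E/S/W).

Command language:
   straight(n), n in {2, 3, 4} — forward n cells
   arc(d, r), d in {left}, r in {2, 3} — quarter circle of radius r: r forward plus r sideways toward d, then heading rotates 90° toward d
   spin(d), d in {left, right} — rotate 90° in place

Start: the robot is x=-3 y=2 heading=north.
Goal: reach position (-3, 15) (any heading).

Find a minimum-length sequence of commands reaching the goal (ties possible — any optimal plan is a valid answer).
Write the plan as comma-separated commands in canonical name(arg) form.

from: x=-3 y=2 heading=north
[1] after straight(3): x=-3 y=5 heading=north
[2] after straight(3): x=-3 y=8 heading=north
[3] after straight(3): x=-3 y=11 heading=north
[4] after straight(4): x=-3 y=15 heading=north
shorter routes all fall short; 4 is best.

straight(3), straight(3), straight(3), straight(4)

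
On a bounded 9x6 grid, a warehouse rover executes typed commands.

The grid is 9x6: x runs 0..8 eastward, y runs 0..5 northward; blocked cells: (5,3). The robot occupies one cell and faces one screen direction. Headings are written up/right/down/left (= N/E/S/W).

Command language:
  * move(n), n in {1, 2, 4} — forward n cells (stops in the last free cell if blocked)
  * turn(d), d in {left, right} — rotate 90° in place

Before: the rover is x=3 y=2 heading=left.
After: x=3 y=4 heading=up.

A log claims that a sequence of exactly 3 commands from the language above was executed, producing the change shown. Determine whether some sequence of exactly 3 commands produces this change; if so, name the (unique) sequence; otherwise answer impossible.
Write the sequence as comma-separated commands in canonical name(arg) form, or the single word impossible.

key: order matters: swapping turn(right) and move(1) lands elsewhere
start: x=3 y=2 heading=left
[1] after turn(right): x=3 y=2 heading=up
[2] after move(1): x=3 y=3 heading=up
[3] after move(1): x=3 y=4 heading=up
uniquely the one of 125 3-step routes that fits.

turn(right), move(1), move(1)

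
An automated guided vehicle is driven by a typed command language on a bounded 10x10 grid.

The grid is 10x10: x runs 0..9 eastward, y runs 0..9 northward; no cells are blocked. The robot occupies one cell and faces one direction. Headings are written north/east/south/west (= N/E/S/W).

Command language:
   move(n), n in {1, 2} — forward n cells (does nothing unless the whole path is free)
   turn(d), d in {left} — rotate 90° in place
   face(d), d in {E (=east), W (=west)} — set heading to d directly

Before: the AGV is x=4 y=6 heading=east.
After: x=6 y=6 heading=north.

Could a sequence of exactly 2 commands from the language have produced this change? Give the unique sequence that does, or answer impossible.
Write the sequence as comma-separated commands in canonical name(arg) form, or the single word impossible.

key: running turn(left) before move(2) would end elsewhere — order is forced
initial: x=4 y=6 heading=east
t=1 move(2) ⇒ x=6 y=6 heading=east
t=2 turn(left) ⇒ x=6 y=6 heading=north
uniquely the one of 25 2-step routes that fits.

move(2), turn(left)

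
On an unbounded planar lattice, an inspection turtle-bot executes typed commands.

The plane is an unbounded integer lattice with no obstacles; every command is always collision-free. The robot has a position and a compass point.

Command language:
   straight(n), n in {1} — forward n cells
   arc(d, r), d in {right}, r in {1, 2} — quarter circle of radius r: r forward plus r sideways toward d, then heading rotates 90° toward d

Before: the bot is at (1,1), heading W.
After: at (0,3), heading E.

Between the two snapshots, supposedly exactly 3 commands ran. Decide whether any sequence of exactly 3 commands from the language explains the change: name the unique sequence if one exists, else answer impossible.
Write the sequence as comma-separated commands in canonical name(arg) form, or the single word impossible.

straight(1), arc(right, 1), arc(right, 1)

key: cell and facing (now E) both changed — the 3 commands mix motion and turning
begin: at (1,1), heading W
1. straight(1) → at (0,1), heading W
2. arc(right, 1) → at (-1,2), heading N
3. arc(right, 1) → at (0,3), heading E
no rival 3-sequence matches.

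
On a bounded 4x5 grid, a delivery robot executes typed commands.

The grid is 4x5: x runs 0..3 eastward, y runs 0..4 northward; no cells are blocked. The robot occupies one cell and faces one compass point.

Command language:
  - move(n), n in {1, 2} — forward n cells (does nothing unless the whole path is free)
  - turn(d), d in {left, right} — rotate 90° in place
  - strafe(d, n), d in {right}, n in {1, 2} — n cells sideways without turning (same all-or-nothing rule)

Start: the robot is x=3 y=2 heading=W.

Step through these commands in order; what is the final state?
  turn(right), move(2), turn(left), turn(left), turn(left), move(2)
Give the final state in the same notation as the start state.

x=3 y=4 heading=E

initial: x=3 y=2 heading=W
[1] after turn(right): x=3 y=2 heading=N
[2] after move(2): x=3 y=4 heading=N
[3] after turn(left): x=3 y=4 heading=W
[4] after turn(left): x=3 y=4 heading=S
[5] after turn(left): x=3 y=4 heading=E
[6] after move(2): x=3 y=4 heading=E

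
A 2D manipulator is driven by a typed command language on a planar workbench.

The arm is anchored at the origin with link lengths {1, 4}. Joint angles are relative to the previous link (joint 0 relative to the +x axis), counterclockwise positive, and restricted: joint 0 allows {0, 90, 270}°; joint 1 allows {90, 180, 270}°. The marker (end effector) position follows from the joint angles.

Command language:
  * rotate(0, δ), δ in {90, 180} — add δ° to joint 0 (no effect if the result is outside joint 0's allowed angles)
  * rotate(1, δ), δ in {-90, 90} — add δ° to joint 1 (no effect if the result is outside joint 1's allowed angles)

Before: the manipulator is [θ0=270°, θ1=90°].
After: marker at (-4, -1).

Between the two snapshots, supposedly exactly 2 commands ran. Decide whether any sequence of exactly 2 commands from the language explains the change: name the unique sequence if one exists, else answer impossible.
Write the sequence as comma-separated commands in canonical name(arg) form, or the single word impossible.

initial: [θ0=270°, θ1=90°]
step 1 (rotate(1, 90)): [θ0=270°, θ1=180°]
step 2 (rotate(1, 90)): [θ0=270°, θ1=270°]
uniquely the one of 16 2-step routes that fits.

rotate(1, 90), rotate(1, 90)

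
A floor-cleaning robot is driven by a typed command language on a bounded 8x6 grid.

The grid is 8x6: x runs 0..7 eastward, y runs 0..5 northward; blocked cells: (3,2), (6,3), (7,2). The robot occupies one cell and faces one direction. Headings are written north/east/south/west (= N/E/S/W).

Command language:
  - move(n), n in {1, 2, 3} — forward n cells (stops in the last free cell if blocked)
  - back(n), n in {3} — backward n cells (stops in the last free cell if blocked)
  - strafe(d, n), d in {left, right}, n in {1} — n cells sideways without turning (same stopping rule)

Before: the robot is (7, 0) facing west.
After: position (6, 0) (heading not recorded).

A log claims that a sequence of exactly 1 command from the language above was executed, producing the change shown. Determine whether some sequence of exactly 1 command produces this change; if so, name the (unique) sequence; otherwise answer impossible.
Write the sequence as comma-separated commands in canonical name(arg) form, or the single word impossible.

move(1)

start: (7, 0) facing west
[1] after move(1): (6, 0) facing west
no rival 1-sequence matches.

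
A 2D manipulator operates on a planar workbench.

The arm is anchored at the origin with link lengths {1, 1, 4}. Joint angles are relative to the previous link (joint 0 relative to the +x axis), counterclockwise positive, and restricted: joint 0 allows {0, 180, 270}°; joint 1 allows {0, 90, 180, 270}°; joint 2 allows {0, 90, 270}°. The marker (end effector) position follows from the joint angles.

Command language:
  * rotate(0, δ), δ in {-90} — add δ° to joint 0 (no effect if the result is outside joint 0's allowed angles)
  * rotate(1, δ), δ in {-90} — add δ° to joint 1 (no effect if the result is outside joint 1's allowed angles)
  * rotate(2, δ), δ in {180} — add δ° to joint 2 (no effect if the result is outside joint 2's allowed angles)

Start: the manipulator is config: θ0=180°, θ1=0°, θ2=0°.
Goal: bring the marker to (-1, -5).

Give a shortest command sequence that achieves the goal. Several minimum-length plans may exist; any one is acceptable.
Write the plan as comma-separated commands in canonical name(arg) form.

from: config: θ0=180°, θ1=0°, θ2=0°
1. rotate(1, -90) → config: θ0=180°, θ1=270°, θ2=0°
2. rotate(1, -90) → config: θ0=180°, θ1=180°, θ2=0°
3. rotate(1, -90) → config: θ0=180°, θ1=90°, θ2=0°
no 2-step plan works, so 3 is optimal.

rotate(1, -90), rotate(1, -90), rotate(1, -90)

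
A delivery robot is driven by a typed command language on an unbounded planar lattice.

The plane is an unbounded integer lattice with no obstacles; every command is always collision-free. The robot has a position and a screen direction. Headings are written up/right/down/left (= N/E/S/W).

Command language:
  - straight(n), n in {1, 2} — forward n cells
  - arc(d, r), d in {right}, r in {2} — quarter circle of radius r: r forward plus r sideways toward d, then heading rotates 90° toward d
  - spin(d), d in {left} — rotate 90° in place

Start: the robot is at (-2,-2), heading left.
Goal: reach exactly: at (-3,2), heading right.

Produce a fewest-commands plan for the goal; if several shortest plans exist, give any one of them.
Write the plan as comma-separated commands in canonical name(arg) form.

straight(1), arc(right, 2), arc(right, 2)

start: at (-2,-2), heading left
1. straight(1) → at (-3,-2), heading left
2. arc(right, 2) → at (-5,0), heading up
3. arc(right, 2) → at (-3,2), heading right
minimal: 3 command(s), checked below 3.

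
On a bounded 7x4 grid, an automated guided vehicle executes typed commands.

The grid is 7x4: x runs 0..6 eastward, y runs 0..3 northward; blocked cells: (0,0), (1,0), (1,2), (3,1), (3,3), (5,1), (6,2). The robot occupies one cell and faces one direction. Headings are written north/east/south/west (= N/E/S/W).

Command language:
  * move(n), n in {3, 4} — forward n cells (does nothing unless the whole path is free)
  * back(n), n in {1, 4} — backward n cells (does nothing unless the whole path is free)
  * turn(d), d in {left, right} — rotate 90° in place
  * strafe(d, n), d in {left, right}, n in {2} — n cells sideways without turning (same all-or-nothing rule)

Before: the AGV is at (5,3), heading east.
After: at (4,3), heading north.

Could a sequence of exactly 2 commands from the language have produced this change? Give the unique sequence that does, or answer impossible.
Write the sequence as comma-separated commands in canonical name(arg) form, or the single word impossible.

back(1), turn(left)

key: position moved to (4,3) AND the heading swung to N — translation plus rotation needed
start: at (5,3), heading east
[1] after back(1): at (4,3), heading east
[2] after turn(left): at (4,3), heading north
no other 2-command option fits: unique.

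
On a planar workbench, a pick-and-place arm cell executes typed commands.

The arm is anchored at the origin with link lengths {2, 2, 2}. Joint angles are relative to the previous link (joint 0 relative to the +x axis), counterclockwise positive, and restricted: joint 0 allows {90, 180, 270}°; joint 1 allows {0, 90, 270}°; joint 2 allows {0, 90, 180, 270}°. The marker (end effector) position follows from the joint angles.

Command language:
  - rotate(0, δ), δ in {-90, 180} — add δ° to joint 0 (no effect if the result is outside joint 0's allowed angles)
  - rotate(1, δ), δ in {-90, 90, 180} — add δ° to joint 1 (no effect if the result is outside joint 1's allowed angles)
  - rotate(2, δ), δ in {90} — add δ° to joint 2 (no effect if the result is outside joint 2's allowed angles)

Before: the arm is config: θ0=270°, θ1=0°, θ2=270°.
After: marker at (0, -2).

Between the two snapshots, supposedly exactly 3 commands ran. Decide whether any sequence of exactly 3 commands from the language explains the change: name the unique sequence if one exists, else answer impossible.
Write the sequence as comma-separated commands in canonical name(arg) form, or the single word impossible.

rotate(2, 90), rotate(2, 90), rotate(2, 90)

initial: config: θ0=270°, θ1=0°, θ2=270°
t=1 rotate(2, 90) ⇒ config: θ0=270°, θ1=0°, θ2=0°
t=2 rotate(2, 90) ⇒ config: θ0=270°, θ1=0°, θ2=90°
t=3 rotate(2, 90) ⇒ config: θ0=270°, θ1=0°, θ2=180°
no rival 3-sequence matches.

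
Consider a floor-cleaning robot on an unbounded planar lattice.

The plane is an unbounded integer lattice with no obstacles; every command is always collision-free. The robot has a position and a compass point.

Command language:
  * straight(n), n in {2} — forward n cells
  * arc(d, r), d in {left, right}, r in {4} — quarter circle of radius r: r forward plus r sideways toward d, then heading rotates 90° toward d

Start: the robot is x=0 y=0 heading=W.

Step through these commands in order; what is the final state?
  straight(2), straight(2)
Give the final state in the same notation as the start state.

begin: x=0 y=0 heading=W
1. straight(2) → x=-2 y=0 heading=W
2. straight(2) → x=-4 y=0 heading=W

x=-4 y=0 heading=W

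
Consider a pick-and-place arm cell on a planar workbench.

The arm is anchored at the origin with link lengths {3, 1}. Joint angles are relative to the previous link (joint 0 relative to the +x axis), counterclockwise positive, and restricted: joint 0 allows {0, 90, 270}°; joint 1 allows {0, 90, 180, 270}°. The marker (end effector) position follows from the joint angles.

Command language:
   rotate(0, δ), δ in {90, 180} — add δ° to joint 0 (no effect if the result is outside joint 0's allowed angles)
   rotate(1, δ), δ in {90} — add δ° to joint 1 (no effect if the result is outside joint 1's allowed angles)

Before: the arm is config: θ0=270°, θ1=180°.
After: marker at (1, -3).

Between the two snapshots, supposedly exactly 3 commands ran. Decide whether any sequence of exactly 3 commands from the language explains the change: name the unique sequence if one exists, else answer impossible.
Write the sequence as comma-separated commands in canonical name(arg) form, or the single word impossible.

rotate(1, 90), rotate(1, 90), rotate(1, 90)

initial: config: θ0=270°, θ1=180°
[1] after rotate(1, 90): config: θ0=270°, θ1=270°
[2] after rotate(1, 90): config: θ0=270°, θ1=0°
[3] after rotate(1, 90): config: θ0=270°, θ1=90°
all 27 alternatives checked — unique.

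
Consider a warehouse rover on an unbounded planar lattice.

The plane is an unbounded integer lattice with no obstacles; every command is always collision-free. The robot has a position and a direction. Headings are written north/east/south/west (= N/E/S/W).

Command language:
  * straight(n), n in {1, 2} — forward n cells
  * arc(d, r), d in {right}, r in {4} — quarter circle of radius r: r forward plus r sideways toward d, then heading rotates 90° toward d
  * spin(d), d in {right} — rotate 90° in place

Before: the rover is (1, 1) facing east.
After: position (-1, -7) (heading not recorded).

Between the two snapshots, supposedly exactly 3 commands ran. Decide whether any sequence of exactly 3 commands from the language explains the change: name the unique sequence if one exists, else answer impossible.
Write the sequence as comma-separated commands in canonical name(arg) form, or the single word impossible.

arc(right, 4), arc(right, 4), straight(2)

key: order matters: swapping arc(right, 4) and straight(2) lands elsewhere
t0: (1, 1) facing east
t=1 arc(right, 4) ⇒ (5, -3) facing south
t=2 arc(right, 4) ⇒ (1, -7) facing west
t=3 straight(2) ⇒ (-1, -7) facing west
uniquely the one of 64 3-step routes that fits.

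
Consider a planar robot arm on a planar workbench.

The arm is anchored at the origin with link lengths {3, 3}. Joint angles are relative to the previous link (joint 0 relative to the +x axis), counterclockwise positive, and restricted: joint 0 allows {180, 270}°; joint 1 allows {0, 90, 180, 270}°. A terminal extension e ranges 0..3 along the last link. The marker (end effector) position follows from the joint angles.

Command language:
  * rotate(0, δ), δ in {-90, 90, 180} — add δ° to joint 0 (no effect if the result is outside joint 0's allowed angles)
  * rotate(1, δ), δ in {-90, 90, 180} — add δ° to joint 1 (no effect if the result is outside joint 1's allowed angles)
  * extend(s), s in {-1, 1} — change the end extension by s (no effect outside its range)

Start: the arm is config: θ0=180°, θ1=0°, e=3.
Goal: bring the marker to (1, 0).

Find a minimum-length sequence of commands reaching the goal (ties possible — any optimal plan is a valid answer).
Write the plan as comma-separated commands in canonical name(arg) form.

rotate(1, 180), extend(-1), extend(-1)

initial: config: θ0=180°, θ1=0°, e=3
1. rotate(1, 180) → config: θ0=180°, θ1=180°, e=3
2. extend(-1) → config: θ0=180°, θ1=180°, e=2
3. extend(-1) → config: θ0=180°, θ1=180°, e=1
no 2-step plan works, so 3 is optimal.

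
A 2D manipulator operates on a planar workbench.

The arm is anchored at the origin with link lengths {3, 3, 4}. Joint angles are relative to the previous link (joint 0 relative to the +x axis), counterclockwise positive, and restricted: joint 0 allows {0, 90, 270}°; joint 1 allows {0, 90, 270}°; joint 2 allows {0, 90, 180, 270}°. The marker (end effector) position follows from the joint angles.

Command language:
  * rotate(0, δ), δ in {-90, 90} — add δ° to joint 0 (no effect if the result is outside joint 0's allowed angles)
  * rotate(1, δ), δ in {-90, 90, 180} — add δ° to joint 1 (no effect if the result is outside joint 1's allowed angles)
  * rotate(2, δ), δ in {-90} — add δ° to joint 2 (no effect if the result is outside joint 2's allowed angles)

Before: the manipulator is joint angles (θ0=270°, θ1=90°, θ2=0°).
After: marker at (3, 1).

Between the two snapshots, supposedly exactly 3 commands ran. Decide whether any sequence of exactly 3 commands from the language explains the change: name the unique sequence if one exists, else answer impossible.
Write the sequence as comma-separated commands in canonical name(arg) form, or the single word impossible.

initial: joint angles (θ0=270°, θ1=90°, θ2=0°)
step 1 (rotate(2, -90)): joint angles (θ0=270°, θ1=90°, θ2=270°)
step 2 (rotate(2, -90)): joint angles (θ0=270°, θ1=90°, θ2=180°)
step 3 (rotate(2, -90)): joint angles (θ0=270°, θ1=90°, θ2=90°)
no rival 3-sequence matches.

rotate(2, -90), rotate(2, -90), rotate(2, -90)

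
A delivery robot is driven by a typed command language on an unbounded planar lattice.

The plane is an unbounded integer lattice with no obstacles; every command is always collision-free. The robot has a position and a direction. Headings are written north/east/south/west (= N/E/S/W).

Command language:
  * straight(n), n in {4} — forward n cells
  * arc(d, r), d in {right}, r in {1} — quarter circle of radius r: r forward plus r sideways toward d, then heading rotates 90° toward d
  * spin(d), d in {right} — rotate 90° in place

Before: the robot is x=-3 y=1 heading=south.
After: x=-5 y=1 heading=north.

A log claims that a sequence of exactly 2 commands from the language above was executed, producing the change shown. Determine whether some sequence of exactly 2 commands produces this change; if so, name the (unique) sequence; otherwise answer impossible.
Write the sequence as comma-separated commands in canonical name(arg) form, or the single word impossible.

arc(right, 1), arc(right, 1)

key: cell and facing (now N) both changed — the 2 commands mix motion and turning
from: x=-3 y=1 heading=south
[1] after arc(right, 1): x=-4 y=0 heading=west
[2] after arc(right, 1): x=-5 y=1 heading=north
no other 2-command option fits: unique.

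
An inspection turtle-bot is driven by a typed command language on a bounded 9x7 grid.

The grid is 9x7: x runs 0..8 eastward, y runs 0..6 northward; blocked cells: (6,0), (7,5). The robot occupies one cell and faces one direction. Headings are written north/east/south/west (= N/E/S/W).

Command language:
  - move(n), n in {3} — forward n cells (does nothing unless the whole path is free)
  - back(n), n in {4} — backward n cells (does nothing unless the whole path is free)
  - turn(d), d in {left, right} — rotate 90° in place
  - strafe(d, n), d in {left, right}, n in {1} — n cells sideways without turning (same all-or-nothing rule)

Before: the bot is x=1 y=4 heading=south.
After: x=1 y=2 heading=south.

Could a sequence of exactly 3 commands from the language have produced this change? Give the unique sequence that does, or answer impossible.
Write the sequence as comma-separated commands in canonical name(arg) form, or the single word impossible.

key: still facing S at the end — nothing in the sequence rotates
begin: x=1 y=4 heading=south
t=1 move(3) ⇒ x=1 y=1 heading=south
t=2 back(4) ⇒ x=1 y=5 heading=south
t=3 move(3) ⇒ x=1 y=2 heading=south
no other 3-command option fits: unique.

move(3), back(4), move(3)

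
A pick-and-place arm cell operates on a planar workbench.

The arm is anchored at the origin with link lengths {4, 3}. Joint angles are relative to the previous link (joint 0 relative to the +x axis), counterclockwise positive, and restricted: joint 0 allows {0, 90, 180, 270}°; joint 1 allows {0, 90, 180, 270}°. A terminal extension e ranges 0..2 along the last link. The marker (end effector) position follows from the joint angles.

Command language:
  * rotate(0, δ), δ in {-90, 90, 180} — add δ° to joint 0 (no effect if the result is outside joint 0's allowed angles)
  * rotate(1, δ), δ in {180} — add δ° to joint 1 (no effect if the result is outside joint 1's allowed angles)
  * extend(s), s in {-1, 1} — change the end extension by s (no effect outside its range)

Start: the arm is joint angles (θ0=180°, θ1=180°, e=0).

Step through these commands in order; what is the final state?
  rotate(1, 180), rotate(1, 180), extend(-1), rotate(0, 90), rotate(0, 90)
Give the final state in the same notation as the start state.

initial: joint angles (θ0=180°, θ1=180°, e=0)
t=1 rotate(1, 180) ⇒ joint angles (θ0=180°, θ1=0°, e=0)
t=2 rotate(1, 180) ⇒ joint angles (θ0=180°, θ1=180°, e=0)
t=3 extend(-1) ⇒ joint angles (θ0=180°, θ1=180°, e=0)
t=4 rotate(0, 90) ⇒ joint angles (θ0=270°, θ1=180°, e=0)
t=5 rotate(0, 90) ⇒ joint angles (θ0=0°, θ1=180°, e=0)

joint angles (θ0=0°, θ1=180°, e=0)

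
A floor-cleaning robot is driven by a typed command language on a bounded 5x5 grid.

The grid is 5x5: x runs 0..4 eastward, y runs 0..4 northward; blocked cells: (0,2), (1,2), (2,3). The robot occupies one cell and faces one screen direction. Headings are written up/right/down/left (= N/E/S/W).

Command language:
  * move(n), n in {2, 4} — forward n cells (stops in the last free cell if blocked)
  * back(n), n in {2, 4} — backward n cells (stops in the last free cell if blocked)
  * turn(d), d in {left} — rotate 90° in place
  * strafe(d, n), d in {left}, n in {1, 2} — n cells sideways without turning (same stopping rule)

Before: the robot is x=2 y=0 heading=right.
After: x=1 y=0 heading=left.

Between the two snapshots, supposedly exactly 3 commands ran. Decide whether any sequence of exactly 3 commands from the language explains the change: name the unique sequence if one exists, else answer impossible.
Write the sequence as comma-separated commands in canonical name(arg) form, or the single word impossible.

key: position moved to (1,0) AND the heading swung to W — translation plus rotation needed
t0: x=2 y=0 heading=right
[1] after turn(left): x=2 y=0 heading=up
[2] after strafe(left, 1): x=1 y=0 heading=up
[3] after turn(left): x=1 y=0 heading=left
all 343 alternatives checked — unique.

turn(left), strafe(left, 1), turn(left)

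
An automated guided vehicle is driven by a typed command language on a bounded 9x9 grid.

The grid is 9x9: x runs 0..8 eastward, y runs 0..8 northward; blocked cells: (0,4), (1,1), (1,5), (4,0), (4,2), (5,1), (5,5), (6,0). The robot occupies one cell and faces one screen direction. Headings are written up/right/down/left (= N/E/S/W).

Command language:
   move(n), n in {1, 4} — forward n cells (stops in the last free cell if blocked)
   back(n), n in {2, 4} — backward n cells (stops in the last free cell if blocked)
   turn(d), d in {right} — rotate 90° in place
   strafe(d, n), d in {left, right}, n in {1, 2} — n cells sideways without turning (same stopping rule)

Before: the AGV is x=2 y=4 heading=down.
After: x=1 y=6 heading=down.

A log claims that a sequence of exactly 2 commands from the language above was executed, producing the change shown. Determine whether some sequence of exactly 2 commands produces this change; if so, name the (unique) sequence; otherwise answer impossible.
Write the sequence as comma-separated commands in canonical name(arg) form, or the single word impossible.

back(2), strafe(right, 1)

key: heading stays S — no command in the sequence turns
t0: x=2 y=4 heading=down
step 1 (back(2)): x=2 y=6 heading=down
step 2 (strafe(right, 1)): x=1 y=6 heading=down
all 81 alternatives checked — unique.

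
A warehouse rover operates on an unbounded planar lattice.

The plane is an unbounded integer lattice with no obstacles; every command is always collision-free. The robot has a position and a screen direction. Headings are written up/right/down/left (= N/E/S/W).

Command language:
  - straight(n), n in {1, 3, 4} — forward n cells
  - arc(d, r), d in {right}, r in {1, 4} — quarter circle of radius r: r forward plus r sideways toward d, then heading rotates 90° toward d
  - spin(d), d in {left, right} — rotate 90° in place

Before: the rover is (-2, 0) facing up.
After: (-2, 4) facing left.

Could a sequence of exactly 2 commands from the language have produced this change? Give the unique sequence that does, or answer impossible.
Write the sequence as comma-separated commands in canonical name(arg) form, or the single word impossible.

key: order matters: swapping straight(4) and spin(left) lands elsewhere
from: (-2, 0) facing up
[1] after straight(4): (-2, 4) facing up
[2] after spin(left): (-2, 4) facing left
uniquely the one of 49 2-step routes that fits.

straight(4), spin(left)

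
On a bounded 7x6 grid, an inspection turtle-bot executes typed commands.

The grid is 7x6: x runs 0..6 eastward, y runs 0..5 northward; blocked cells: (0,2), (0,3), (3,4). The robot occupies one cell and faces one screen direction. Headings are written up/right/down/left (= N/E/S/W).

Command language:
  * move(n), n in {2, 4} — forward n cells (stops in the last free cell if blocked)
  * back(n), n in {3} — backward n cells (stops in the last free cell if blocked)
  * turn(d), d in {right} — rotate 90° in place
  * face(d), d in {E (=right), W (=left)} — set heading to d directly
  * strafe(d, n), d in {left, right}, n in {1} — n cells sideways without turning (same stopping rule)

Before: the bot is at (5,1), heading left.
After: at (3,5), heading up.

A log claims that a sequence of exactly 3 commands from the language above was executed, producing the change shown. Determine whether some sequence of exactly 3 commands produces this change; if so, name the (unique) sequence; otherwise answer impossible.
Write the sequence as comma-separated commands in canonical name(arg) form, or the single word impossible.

every 3-command combo misses the target.

impossible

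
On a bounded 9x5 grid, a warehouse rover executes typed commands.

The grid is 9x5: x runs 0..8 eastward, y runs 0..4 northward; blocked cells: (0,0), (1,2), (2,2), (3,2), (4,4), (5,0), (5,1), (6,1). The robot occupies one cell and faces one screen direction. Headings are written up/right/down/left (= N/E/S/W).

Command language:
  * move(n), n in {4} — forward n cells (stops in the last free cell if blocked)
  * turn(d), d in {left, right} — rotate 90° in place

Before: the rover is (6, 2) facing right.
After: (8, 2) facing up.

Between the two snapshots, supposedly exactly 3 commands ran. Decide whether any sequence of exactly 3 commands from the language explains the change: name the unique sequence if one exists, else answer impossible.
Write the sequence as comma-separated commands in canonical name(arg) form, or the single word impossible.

key: cell and facing (now N) both changed — the 3 commands mix motion and turning
begin: (6, 2) facing right
step 1 (move(4)): (8, 2) facing right
step 2 (move(4)): (8, 2) facing right
step 3 (turn(left)): (8, 2) facing up
uniquely the one of 27 3-step routes that fits.

move(4), move(4), turn(left)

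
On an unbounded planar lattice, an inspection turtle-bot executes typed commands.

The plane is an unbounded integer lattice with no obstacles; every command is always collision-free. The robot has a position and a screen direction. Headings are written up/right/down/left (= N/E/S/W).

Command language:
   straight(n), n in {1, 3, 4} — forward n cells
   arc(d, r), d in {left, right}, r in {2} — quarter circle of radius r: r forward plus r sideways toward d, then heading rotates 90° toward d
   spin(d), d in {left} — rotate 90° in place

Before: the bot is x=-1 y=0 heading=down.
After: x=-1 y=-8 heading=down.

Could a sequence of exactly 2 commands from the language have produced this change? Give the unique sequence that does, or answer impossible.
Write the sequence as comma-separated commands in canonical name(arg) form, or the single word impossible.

key: still facing S at the end — nothing in the sequence rotates
t0: x=-1 y=0 heading=down
t=1 straight(4) ⇒ x=-1 y=-4 heading=down
t=2 straight(4) ⇒ x=-1 y=-8 heading=down
no other 2-command option fits: unique.

straight(4), straight(4)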